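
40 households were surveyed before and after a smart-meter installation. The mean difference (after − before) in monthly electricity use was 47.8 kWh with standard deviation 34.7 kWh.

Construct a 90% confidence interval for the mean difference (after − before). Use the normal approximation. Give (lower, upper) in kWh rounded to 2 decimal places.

Paired design: SE = s_d/√n = 34.7/√40 = 5.4866.
z* = 1.645; margin of error = 1.645 × 5.4866 = 9.0255.
47.8 ± 9.0255 → (38.77, 56.83).

(38.77, 56.83)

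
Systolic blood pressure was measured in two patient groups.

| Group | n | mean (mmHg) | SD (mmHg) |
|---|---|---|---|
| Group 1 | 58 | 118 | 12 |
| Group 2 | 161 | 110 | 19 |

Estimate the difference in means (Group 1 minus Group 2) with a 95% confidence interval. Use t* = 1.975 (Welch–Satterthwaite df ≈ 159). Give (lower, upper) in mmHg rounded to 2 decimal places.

(3.71, 12.29)

Per-group SEs: s₁/√n₁ = 12/√58 = 1.5757, s₂/√n₂ = 19/√161 = 1.4974.
Unpooled SE of the difference: √(2.48283049 + 2.24220676) = 2.1737.
Margin of error = t* · SE = 1.975 × 2.1737 = 4.2931.
x̄₁ − x̄₂ = 118 − 110 = 8.0000.
CI: 8.0000 ± 4.2931 = (3.71, 12.29).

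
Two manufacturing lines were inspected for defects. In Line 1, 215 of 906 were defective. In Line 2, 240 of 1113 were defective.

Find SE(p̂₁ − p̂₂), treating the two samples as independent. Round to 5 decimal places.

First, p̂₁ = 215/906 = 0.2373; p̂₂ = 240/1113 = 0.2156.
The two standard errors are √(0.2373×0.7627/906) = 0.01413 and √(0.2156×0.7844/1113) = 0.01233.
Because the samples are independent, SE_diff = √(0.01413² + 0.01233²) = 0.01875.

0.01875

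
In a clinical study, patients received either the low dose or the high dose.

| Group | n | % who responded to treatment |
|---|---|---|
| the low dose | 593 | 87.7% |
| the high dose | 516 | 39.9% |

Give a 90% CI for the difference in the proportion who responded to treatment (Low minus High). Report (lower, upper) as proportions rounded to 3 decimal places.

(0.436, 0.520)

Each SE is √(p̂(1−p̂)/n): √(0.8770·0.1230/593) = 0.01349 and √(0.3990·0.6010/516) = 0.02156.
SE(p̂₁ − p̂₂) = √(SE₁² + SE₂²) = √(0.0001819801 + 0.0004648336) = 0.02543, since the two samples are independent.
At 90% confidence z* = 1.645; margin = 1.645 × 0.02543 = 0.04183.
The difference is 0.8770 − 0.3990 = 0.4780, so the interval is 0.4780 ± 0.04183 = (0.436, 0.520).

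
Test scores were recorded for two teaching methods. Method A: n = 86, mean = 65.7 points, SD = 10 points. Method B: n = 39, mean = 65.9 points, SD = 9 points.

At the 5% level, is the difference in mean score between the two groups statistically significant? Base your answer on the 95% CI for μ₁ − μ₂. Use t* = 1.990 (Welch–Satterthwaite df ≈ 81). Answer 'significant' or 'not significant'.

not significant

SE₁ = s₁/√n₁ = 10/√86 = 1.0783; SE₂ = 9/√39 = 1.4412.
Independent samples, unequal variances: SE_diff = √(SE₁² + SE₂²) = √(1.16273089 + 2.07705744) = 1.7999.
t* = 1.990, so margin of error = 1.990 × 1.7999 = 3.5818.
Difference in means = 65.7 − 65.9 = -0.2000.
-0.2000 ± 3.5818 → (-3.7818, 3.3818).
The interval (-3.7818, 3.3818) contains 0, so the difference is not significant.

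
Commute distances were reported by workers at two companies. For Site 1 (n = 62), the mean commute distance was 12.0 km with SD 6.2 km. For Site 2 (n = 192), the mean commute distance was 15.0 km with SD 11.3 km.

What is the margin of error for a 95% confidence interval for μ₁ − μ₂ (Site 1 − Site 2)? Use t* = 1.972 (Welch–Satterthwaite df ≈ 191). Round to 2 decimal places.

SE₁ = s₁/√n₁ = 6.2/√62 = 0.7874; SE₂ = 11.3/√192 = 0.8155.
Independent samples, unequal variances: SE_diff = √(SE₁² + SE₂²) = √(0.61999876 + 0.66504025) = 1.1336.
t* = 1.972, so margin of error = 1.972 × 1.1336 = 2.2355.

2.24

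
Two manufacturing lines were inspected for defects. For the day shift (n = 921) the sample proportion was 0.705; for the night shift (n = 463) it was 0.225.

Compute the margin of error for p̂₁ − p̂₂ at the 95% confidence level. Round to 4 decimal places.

The two standard errors are √(0.7050×0.2950/921) = 0.01503 and √(0.2250×0.7750/463) = 0.01941.
Because the samples are independent, SE_diff = √(0.01503² + 0.01941²) = 0.02455.
Using z* = 1.960 for 95%, ME = 1.960 × 0.02455 = 0.04812.

0.0481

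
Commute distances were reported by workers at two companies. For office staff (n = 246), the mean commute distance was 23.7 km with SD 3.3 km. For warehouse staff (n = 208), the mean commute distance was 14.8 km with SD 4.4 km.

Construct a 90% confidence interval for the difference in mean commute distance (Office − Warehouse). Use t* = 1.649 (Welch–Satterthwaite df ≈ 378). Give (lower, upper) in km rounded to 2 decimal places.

Standard errors of each mean: 3.3/√246 = 0.2104 and 4.4/√208 = 0.3051.
SE(x̄₁ − x̄₂) = √(0.2104² + 0.3051²) = 0.3706 for independent samples with unequal variances.
With t* = 1.649, the margin is 1.649 × 0.3706 = 0.6111.
x̄₁ − x̄₂ = 23.7 − 14.8 = 8.9000; the interval is 8.9000 ± 0.6111 = (8.29, 9.51).

(8.29, 9.51)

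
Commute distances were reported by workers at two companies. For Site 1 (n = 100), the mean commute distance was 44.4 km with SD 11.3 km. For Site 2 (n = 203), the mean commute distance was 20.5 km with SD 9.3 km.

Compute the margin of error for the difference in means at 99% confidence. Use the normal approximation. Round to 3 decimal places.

3.362

Standard errors of each mean: 11.3/√100 = 1.1300 and 9.3/√203 = 0.6527.
SE(x̄₁ − x̄₂) = √(1.1300² + 0.6527²) = 1.3050 for independent samples with unequal variances.
With z* = 2.576, the margin is 2.576 × 1.3050 = 3.3617.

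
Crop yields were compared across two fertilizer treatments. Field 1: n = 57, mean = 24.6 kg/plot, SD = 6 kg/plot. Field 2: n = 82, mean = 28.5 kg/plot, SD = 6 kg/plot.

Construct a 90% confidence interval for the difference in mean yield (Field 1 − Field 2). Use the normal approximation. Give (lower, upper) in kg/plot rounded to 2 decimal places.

Per-group SEs: s₁/√n₁ = 6/√57 = 0.7947, s₂/√n₂ = 6/√82 = 0.6626.
Unpooled SE of the difference: √(0.63154809 + 0.43903876) = 1.0347.
Margin of error = z* · SE = 1.645 × 1.0347 = 1.7021.
x̄₁ − x̄₂ = 24.6 − 28.5 = -3.9000.
CI: -3.9000 ± 1.7021 = (-5.60, -2.20).

(-5.60, -2.20)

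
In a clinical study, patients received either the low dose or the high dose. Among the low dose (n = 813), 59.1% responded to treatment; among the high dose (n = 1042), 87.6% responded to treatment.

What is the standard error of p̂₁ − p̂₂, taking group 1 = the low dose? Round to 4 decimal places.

0.0200

The two standard errors are √(0.5910×0.4090/813) = 0.01724 and √(0.8760×0.1240/1042) = 0.01021.
Because the samples are independent, SE_diff = √(0.01724² + 0.01021²) = 0.02004.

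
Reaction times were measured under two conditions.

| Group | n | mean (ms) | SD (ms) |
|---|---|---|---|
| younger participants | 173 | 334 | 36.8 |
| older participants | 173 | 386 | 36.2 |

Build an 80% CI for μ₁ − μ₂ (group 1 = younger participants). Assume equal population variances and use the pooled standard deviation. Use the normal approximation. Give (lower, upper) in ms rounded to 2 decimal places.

Pooled variance s_p² = [172·36.8² + 172·36.2²] / (173+173−2) = 1332.3400, so s_p = 36.5012.
SE_diff = s_p·√(1/n₁ + 1/n₂) = 36.5012·√(1/173 + 1/173) = 3.9246.
z* = 1.282; margin = 1.282 × 3.9246 = 5.0313.
Difference = 334 − 386 = -52.0000.
-52.0000 ± 5.0313 → (-57.03, -46.97).

(-57.03, -46.97)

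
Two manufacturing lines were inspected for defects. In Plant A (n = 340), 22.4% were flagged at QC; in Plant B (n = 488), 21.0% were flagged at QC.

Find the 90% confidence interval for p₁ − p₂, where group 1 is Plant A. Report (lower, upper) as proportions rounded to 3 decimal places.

SE₁ = √(p̂₁(1−p̂₁)/n₁) = √(0.2240·0.7760/340) = 0.02261; SE₂ = √(0.2100·0.7900/488) = 0.01844.
Independent samples: SE of the difference = √(SE₁² + SE₂²) = √(0.0005112121 + 0.0003400336) = 0.02918.
z* for 90% confidence is 1.645, so the margin of error is 1.645 × 0.02918 = 0.04800.
Point estimate p̂₁ − p̂₂ = 0.2240 − 0.2100 = 0.0140.
0.0140 ± 0.04800 → (-0.034, 0.062).

(-0.034, 0.062)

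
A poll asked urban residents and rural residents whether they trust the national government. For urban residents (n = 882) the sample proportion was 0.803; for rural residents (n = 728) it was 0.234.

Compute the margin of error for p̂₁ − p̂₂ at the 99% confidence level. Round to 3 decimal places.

SE₁ = √(p̂₁(1−p̂₁)/n₁) = √(0.8030·0.1970/882) = 0.01339; SE₂ = √(0.2340·0.7660/728) = 0.01569.
Independent samples: SE of the difference = √(SE₁² + SE₂²) = √(0.0001792921 + 0.0002461761) = 0.02063.
z* for 99% confidence is 2.576, so the margin of error is 2.576 × 0.02063 = 0.05314.

0.053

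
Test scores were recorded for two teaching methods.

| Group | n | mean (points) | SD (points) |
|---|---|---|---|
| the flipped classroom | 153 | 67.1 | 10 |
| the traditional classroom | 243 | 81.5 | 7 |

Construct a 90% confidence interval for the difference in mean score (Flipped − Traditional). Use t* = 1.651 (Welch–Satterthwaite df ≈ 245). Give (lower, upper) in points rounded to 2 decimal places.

(-15.93, -12.87)

SE₁ = s₁/√n₁ = 10/√153 = 0.8085; SE₂ = 7/√243 = 0.4491.
Independent samples, unequal variances: SE_diff = √(SE₁² + SE₂²) = √(0.65367225 + 0.20169081) = 0.9249.
t* = 1.651, so margin of error = 1.651 × 0.9249 = 1.5270.
Difference in means = 67.1 − 81.5 = -14.4000.
-14.4000 ± 1.5270 → (-15.93, -12.87).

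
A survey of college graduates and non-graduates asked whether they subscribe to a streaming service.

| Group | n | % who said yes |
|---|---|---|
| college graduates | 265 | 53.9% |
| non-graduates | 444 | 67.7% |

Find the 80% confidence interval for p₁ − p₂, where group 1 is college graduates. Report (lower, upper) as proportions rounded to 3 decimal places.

Each SE is √(p̂(1−p̂)/n): √(0.5390·0.4610/265) = 0.03062 and √(0.6770·0.3230/444) = 0.02219.
SE(p̂₁ − p̂₂) = √(SE₁² + SE₂²) = √(0.0009375844 + 0.0004923961) = 0.03782, since the two samples are independent.
At 80% confidence z* = 1.282; margin = 1.282 × 0.03782 = 0.04849.
The difference is 0.5390 − 0.6770 = -0.1380, so the interval is -0.1380 ± 0.04849 = (-0.186, -0.090).

(-0.186, -0.090)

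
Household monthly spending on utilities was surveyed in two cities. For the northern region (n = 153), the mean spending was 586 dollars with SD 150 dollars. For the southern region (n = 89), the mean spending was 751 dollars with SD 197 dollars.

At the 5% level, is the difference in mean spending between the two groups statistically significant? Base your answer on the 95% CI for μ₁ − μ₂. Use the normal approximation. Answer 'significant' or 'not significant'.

SE₁ = s₁/√n₁ = 150/√153 = 12.1268; SE₂ = 197/√89 = 20.8820.
Independent samples, unequal variances: SE_diff = √(SE₁² + SE₂²) = √(147.05927824 + 436.057924) = 24.1478.
z* = 1.960, so margin of error = 1.960 × 24.1478 = 47.3297.
Difference in means = 586 − 751 = -165.0000.
-165.0000 ± 47.3297 → (-212.3297, -117.6703).
The interval (-212.3297, -117.6703) does not contain 0, so the difference is significant.

significant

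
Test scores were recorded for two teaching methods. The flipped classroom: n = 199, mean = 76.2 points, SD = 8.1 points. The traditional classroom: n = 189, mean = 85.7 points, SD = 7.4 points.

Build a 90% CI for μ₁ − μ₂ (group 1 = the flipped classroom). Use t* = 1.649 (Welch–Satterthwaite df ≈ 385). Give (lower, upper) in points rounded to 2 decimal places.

(-10.80, -8.20)

Standard errors of each mean: 8.1/√199 = 0.5742 and 7.4/√189 = 0.5383.
SE(x̄₁ − x̄₂) = √(0.5742² + 0.5383²) = 0.7871 for independent samples with unequal variances.
With t* = 1.649, the margin is 1.649 × 0.7871 = 1.2979.
x̄₁ − x̄₂ = 76.2 − 85.7 = -9.5000; the interval is -9.5000 ± 1.2979 = (-10.80, -8.20).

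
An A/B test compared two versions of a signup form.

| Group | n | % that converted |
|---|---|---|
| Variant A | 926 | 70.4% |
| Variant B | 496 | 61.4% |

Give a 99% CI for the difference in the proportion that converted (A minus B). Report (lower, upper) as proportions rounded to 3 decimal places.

(0.022, 0.158)

SE₁ = √(p̂₁(1−p̂₁)/n₁) = √(0.7040·0.2960/926) = 0.01500; SE₂ = √(0.6140·0.3860/496) = 0.02186.
Independent samples: SE of the difference = √(SE₁² + SE₂²) = √(0.000225 + 0.0004778596) = 0.02651.
z* for 99% confidence is 2.576, so the margin of error is 2.576 × 0.02651 = 0.06829.
Point estimate p̂₁ − p̂₂ = 0.7040 − 0.6140 = 0.0900.
0.0900 ± 0.06829 → (0.022, 0.158).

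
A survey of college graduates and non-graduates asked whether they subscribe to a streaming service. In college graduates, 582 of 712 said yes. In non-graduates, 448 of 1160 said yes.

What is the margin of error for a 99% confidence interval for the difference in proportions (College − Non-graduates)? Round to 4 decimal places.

0.0524

Sample proportions: 582/712 = 0.8174, 448/1160 = 0.3862.
Each SE is √(p̂(1−p̂)/n): √(0.8174·0.1826/712) = 0.01448 and √(0.3862·0.6138/1160) = 0.01430.
SE(p̂₁ − p̂₂) = √(SE₁² + SE₂²) = √(0.0002096704 + 0.00020449) = 0.02035, since the two samples are independent.
At 99% confidence z* = 2.576; margin = 2.576 × 0.02035 = 0.05242.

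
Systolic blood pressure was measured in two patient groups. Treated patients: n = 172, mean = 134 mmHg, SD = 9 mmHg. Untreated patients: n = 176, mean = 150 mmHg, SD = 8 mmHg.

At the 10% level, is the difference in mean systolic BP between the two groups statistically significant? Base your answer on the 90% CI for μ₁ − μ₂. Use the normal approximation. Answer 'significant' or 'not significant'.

Standard errors of each mean: 9/√172 = 0.6862 and 8/√176 = 0.6030.
SE(x̄₁ − x̄₂) = √(0.6862² + 0.6030²) = 0.9135 for independent samples with unequal variances.
With z* = 1.645, the margin is 1.645 × 0.9135 = 1.5027.
x̄₁ − x̄₂ = 134 − 150 = -16.0000; the interval is -16.0000 ± 1.5027 = (-17.5027, -14.4973).
The interval (-17.5027, -14.4973) does not contain 0, so the difference is significant.

significant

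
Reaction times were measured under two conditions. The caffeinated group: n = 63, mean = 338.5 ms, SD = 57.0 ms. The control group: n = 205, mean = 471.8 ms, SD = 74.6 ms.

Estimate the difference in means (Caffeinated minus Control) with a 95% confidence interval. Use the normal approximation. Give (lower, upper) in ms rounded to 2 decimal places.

(-150.69, -115.91)

SE₁ = s₁/√n₁ = 57.0/√63 = 7.1813; SE₂ = 74.6/√205 = 5.2103.
Independent samples, unequal variances: SE_diff = √(SE₁² + SE₂²) = √(51.57106969 + 27.14722609) = 8.8723.
z* = 1.960, so margin of error = 1.960 × 8.8723 = 17.3897.
Difference in means = 338.5 − 471.8 = -133.3000.
-133.3000 ± 17.3897 → (-150.69, -115.91).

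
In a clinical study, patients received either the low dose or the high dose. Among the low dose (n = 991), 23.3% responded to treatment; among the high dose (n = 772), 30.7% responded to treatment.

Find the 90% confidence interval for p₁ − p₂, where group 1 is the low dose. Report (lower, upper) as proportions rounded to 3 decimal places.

(-0.109, -0.039)

SE₁ = √(p̂₁(1−p̂₁)/n₁) = √(0.2330·0.7670/991) = 0.01343; SE₂ = √(0.3070·0.6930/772) = 0.01660.
Independent samples: SE of the difference = √(SE₁² + SE₂²) = √(0.0001803649 + 0.00027556) = 0.02135.
z* for 90% confidence is 1.645, so the margin of error is 1.645 × 0.02135 = 0.03512.
Point estimate p̂₁ − p̂₂ = 0.2330 − 0.3070 = -0.0740.
-0.0740 ± 0.03512 → (-0.109, -0.039).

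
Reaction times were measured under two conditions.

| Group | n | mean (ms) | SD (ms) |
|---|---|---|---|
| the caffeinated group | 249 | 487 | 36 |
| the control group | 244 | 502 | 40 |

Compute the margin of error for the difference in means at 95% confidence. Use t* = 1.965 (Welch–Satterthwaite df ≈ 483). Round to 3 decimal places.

Standard errors of each mean: 36/√249 = 2.2814 and 40/√244 = 2.5607.
SE(x̄₁ − x̄₂) = √(2.2814² + 2.5607²) = 3.4296 for independent samples with unequal variances.
With t* = 1.965, the margin is 1.965 × 3.4296 = 6.7392.

6.739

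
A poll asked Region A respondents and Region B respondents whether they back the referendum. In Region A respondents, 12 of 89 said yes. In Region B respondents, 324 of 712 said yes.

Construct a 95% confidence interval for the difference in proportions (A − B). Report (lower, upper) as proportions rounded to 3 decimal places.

(-0.400, -0.240)

p̂₁ = 12/89 = 0.1348 and p̂₂ = 324/712 = 0.4551.
SE₁ = √(p̂₁(1−p̂₁)/n₁) = √(0.1348·0.8652/89) = 0.03620; SE₂ = √(0.4551·0.5449/712) = 0.01866.
Independent samples: SE of the difference = √(SE₁² + SE₂²) = √(0.00131044 + 0.0003481956) = 0.04073.
z* for 95% confidence is 1.960, so the margin of error is 1.960 × 0.04073 = 0.07983.
Point estimate p̂₁ − p̂₂ = 0.1348 − 0.4551 = -0.3203.
-0.3203 ± 0.07983 → (-0.400, -0.240).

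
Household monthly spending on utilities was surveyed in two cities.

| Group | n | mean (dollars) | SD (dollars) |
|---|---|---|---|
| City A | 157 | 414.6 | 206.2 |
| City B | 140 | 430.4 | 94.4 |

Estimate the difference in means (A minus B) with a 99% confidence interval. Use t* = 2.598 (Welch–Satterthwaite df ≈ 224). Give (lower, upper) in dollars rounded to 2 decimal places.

(-63.31, 31.71)

SE₁ = s₁/√n₁ = 206.2/√157 = 16.4566; SE₂ = 94.4/√140 = 7.9783.
Independent samples, unequal variances: SE_diff = √(SE₁² + SE₂²) = √(270.81968356 + 63.65327089) = 18.2886.
t* = 2.598, so margin of error = 2.598 × 18.2886 = 47.5138.
Difference in means = 414.6 − 430.4 = -15.8000.
-15.8000 ± 47.5138 → (-63.31, 31.71).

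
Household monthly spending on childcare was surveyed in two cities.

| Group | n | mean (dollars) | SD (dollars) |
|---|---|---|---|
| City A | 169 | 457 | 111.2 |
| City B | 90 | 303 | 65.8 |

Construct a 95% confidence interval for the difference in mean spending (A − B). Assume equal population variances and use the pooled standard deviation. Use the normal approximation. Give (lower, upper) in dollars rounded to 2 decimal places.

Pooled variance s_p² = [168·111.2² + 89·65.8²] / (169+90−2) = 9582.6143, so s_p = 97.8908.
SE_diff = s_p·√(1/n₁ + 1/n₂) = 97.8908·√(1/169 + 1/90) = 12.7740.
z* = 1.960; margin = 1.960 × 12.7740 = 25.0370.
Difference = 457 − 303 = 154.0000.
154.0000 ± 25.0370 → (128.96, 179.04).

(128.96, 179.04)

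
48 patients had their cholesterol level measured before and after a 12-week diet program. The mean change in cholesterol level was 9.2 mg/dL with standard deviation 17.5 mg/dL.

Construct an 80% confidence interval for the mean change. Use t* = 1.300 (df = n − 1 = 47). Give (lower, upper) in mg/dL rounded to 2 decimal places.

This is a matched-pairs design, so SE = s_d/√n = 17.5/√48 = 2.5259.
Margin = 1.300 × 2.5259 = 3.2837; the interval is 9.2 ± 3.2837 = (5.92, 12.48).

(5.92, 12.48)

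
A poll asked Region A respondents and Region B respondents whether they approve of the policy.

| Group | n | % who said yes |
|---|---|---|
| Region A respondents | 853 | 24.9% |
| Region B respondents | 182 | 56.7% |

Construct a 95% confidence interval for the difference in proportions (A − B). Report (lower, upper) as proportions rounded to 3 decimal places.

(-0.396, -0.240)

Each SE is √(p̂(1−p̂)/n): √(0.2490·0.7510/853) = 0.01481 and √(0.5670·0.4330/182) = 0.03673.
SE(p̂₁ − p̂₂) = √(SE₁² + SE₂²) = √(0.0002193361 + 0.0013490929) = 0.03960, since the two samples are independent.
At 95% confidence z* = 1.960; margin = 1.960 × 0.03960 = 0.07762.
The difference is 0.2490 − 0.5670 = -0.3180, so the interval is -0.3180 ± 0.07762 = (-0.396, -0.240).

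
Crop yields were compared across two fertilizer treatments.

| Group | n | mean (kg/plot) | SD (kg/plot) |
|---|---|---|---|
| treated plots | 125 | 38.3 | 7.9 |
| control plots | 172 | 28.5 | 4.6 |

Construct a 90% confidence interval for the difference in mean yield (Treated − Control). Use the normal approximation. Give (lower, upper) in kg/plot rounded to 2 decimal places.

Per-group SEs: s₁/√n₁ = 7.9/√125 = 0.7066, s₂/√n₂ = 4.6/√172 = 0.3507.
Unpooled SE of the difference: √(0.49928356 + 0.12299049) = 0.7888.
Margin of error = z* · SE = 1.645 × 0.7888 = 1.2976.
x̄₁ − x̄₂ = 38.3 − 28.5 = 9.8000.
CI: 9.8000 ± 1.2976 = (8.50, 11.10).

(8.50, 11.10)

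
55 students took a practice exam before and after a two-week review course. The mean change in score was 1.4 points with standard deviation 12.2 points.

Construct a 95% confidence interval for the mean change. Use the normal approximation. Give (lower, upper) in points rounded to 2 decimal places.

(-1.82, 4.62)

This is a matched-pairs design, so SE = s_d/√n = 12.2/√55 = 1.6450.
Margin = 1.960 × 1.6450 = 3.2242; the interval is 1.4 ± 3.2242 = (-1.82, 4.62).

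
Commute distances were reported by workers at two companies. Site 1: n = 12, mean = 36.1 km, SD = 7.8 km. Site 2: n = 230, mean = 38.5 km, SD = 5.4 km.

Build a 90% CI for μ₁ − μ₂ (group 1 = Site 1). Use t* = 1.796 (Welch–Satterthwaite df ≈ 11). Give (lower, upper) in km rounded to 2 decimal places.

(-6.49, 1.69)

Per-group SEs: s₁/√n₁ = 7.8/√12 = 2.2517, s₂/√n₂ = 5.4/√230 = 0.3561.
Unpooled SE of the difference: √(5.07015289 + 0.12680721) = 2.2797.
Margin of error = t* · SE = 1.796 × 2.2797 = 4.0943.
x̄₁ − x̄₂ = 36.1 − 38.5 = -2.4000.
CI: -2.4000 ± 4.0943 = (-6.49, 1.69).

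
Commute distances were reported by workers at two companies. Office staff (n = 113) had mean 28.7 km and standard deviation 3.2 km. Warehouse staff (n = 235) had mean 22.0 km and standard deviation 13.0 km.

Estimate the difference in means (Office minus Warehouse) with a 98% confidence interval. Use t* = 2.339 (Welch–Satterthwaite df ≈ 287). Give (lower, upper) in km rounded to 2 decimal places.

SE₁ = s₁/√n₁ = 3.2/√113 = 0.3010; SE₂ = 13.0/√235 = 0.8480.
Independent samples, unequal variances: SE_diff = √(SE₁² + SE₂²) = √(0.090601 + 0.719104) = 0.8998.
t* = 2.339, so margin of error = 2.339 × 0.8998 = 2.1046.
Difference in means = 28.7 − 22.0 = 6.7000.
6.7000 ± 2.1046 → (4.60, 8.80).

(4.60, 8.80)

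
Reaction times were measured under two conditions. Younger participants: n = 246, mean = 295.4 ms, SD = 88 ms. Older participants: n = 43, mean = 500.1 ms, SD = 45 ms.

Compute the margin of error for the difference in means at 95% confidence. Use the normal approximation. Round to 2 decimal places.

SE₁ = s₁/√n₁ = 88/√246 = 5.6107; SE₂ = 45/√43 = 6.8624.
Independent samples, unequal variances: SE_diff = √(SE₁² + SE₂²) = √(31.47995449 + 47.09253376) = 8.8641.
z* = 1.960, so margin of error = 1.960 × 8.8641 = 17.3736.

17.37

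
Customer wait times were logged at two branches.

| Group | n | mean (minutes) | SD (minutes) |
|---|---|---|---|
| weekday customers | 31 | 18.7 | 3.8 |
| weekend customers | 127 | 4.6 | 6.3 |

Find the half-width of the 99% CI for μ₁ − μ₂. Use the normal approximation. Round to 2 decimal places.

Standard errors of each mean: 3.8/√31 = 0.6825 and 6.3/√127 = 0.5590.
SE(x̄₁ − x̄₂) = √(0.6825² + 0.5590²) = 0.8822 for independent samples with unequal variances.
With z* = 2.576, the margin is 2.576 × 0.8822 = 2.2725.

2.27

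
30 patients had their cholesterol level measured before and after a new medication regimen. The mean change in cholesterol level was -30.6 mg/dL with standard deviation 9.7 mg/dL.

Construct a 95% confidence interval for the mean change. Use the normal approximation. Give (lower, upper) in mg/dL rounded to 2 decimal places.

This is a matched-pairs design, so SE = s_d/√n = 9.7/√30 = 1.7710.
Margin = 1.960 × 1.7710 = 3.4712; the interval is -30.6 ± 3.4712 = (-34.07, -27.13).

(-34.07, -27.13)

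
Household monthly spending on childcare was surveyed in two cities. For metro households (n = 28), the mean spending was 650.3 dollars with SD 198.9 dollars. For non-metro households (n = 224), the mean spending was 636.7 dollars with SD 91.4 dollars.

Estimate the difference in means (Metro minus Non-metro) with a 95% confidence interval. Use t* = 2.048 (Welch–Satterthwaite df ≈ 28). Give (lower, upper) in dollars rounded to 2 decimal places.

Per-group SEs: s₁/√n₁ = 198.9/√28 = 37.5886, s₂/√n₂ = 91.4/√224 = 6.1069.
Unpooled SE of the difference: √(1412.90284996 + 37.29422761) = 38.0815.
Margin of error = t* · SE = 2.048 × 38.0815 = 77.9909.
x̄₁ − x̄₂ = 650.3 − 636.7 = 13.6000.
CI: 13.6000 ± 77.9909 = (-64.39, 91.59).

(-64.39, 91.59)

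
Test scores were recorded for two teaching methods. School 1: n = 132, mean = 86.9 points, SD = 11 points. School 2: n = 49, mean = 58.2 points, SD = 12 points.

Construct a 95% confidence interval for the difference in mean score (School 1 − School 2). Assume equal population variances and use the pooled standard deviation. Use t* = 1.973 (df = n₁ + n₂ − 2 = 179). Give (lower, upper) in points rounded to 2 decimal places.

(24.98, 32.42)

s_p = √[((n₁−1)s₁² + (n₂−1)s₂²)/(n₁+n₂−2)] = √[(131·11² + 48·12²)/179] = 11.2769.
SE = 11.2769·√(1/132 + 1/49) = 1.8864.
With t* = 1.973, margin = 1.973 × 1.8864 = 3.7219.
x̄₁ − x̄₂ = 86.9 − 58.2 = 28.7000; interval 28.7000 ± 3.7219 = (24.98, 32.42).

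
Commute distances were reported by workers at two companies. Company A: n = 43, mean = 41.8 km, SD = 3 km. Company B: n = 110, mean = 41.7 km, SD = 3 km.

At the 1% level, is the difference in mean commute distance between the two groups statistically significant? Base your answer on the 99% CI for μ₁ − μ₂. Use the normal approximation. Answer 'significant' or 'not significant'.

not significant

Per-group SEs: s₁/√n₁ = 3/√43 = 0.4575, s₂/√n₂ = 3/√110 = 0.2860.
Unpooled SE of the difference: √(0.20930625 + 0.081796) = 0.5395.
Margin of error = z* · SE = 2.576 × 0.5395 = 1.3898.
x̄₁ − x̄₂ = 41.8 − 41.7 = 0.1000.
CI: 0.1000 ± 1.3898 = (-1.2898, 1.4898).
The interval (-1.2898, 1.4898) contains 0, so the difference is not significant.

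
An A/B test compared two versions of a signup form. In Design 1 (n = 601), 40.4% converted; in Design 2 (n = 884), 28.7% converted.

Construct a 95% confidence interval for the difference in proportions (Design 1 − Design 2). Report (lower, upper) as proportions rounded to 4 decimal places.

(0.0677, 0.1663)

The two standard errors are √(0.4040×0.5960/601) = 0.02002 and √(0.2870×0.7130/884) = 0.01521.
Because the samples are independent, SE_diff = √(0.02002² + 0.01521²) = 0.02514.
Using z* = 1.960 for 95%, ME = 1.960 × 0.02514 = 0.04927.
p̂₁ − p̂₂ = 0.1170; interval 0.1170 ± 0.04927 gives (0.0677, 0.1663).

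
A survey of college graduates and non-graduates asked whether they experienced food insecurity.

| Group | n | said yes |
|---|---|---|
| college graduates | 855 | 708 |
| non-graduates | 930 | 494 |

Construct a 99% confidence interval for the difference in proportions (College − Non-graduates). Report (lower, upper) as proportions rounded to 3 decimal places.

(0.243, 0.351)

First, p̂₁ = 708/855 = 0.8281; p̂₂ = 494/930 = 0.5312.
The two standard errors are √(0.8281×0.1719/855) = 0.01290 and √(0.5312×0.4688/930) = 0.01636.
Because the samples are independent, SE_diff = √(0.01290² + 0.01636²) = 0.02083.
Using z* = 2.576 for 99%, ME = 2.576 × 0.02083 = 0.05366.
p̂₁ − p̂₂ = 0.2969; interval 0.2969 ± 0.05366 gives (0.243, 0.351).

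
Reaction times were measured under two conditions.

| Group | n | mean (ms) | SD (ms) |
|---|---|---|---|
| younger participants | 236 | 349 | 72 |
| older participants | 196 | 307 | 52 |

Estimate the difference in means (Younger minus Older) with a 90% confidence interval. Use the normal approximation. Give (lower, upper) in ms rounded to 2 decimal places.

Per-group SEs: s₁/√n₁ = 72/√236 = 4.6868, s₂/√n₂ = 52/√196 = 3.7143.
Unpooled SE of the difference: √(21.96609424 + 13.79602449) = 5.9801.
Margin of error = z* · SE = 1.645 × 5.9801 = 9.8373.
x̄₁ − x̄₂ = 349 − 307 = 42.0000.
CI: 42.0000 ± 9.8373 = (32.16, 51.84).

(32.16, 51.84)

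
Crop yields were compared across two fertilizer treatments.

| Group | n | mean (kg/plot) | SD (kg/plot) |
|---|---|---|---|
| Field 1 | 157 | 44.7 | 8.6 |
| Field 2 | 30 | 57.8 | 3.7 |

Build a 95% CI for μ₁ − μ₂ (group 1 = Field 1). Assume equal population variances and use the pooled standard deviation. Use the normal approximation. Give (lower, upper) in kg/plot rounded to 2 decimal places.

Pooled variance s_p² = [156·8.6² + 29·3.7²] / (157+30−2) = 64.5123, so s_p = 8.0320.
SE_diff = s_p·√(1/n₁ + 1/n₂) = 8.0320·√(1/157 + 1/30) = 1.6004.
z* = 1.960; margin = 1.960 × 1.6004 = 3.1368.
Difference = 44.7 − 57.8 = -13.1000.
-13.1000 ± 3.1368 → (-16.24, -9.96).

(-16.24, -9.96)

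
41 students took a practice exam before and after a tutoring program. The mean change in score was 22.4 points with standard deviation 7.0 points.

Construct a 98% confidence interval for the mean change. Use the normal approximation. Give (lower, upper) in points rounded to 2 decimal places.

(19.86, 24.94)

Paired design: SE = s_d/√n = 7.0/√41 = 1.0932.
z* = 2.326; margin of error = 2.326 × 1.0932 = 2.5428.
22.4 ± 2.5428 → (19.86, 24.94).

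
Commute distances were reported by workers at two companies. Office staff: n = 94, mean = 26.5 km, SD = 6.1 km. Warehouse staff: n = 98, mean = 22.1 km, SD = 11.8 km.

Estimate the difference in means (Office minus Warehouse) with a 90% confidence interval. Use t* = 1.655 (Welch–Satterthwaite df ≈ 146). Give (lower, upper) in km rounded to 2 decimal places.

(2.17, 6.63)

Standard errors of each mean: 6.1/√94 = 0.6292 and 11.8/√98 = 1.1920.
SE(x̄₁ − x̄₂) = √(0.6292² + 1.1920²) = 1.3479 for independent samples with unequal variances.
With t* = 1.655, the margin is 1.655 × 1.3479 = 2.2308.
x̄₁ − x̄₂ = 26.5 − 22.1 = 4.4000; the interval is 4.4000 ± 2.2308 = (2.17, 6.63).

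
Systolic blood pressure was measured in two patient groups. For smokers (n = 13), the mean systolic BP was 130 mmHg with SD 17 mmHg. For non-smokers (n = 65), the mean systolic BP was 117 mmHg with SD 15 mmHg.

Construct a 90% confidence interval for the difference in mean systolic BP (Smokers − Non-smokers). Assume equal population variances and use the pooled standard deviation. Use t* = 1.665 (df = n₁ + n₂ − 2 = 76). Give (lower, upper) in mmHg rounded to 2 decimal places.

(5.24, 20.76)

s_p = √[((n₁−1)s₁² + (n₂−1)s₂²)/(n₁+n₂−2)] = √[(12·17² + 64·15²)/76] = 15.3331.
SE = 15.3331·√(1/13 + 1/65) = 4.6585.
With t* = 1.665, margin = 1.665 × 4.6585 = 7.7564.
x̄₁ − x̄₂ = 130 − 117 = 13.0000; interval 13.0000 ± 7.7564 = (5.24, 20.76).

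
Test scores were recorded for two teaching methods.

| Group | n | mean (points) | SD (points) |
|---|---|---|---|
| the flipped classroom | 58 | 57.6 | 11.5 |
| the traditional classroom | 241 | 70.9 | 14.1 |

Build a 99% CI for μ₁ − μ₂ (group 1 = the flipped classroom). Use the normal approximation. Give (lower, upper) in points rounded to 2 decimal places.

(-17.84, -8.76)

SE₁ = s₁/√n₁ = 11.5/√58 = 1.5100; SE₂ = 14.1/√241 = 0.9083.
Independent samples, unequal variances: SE_diff = √(SE₁² + SE₂²) = √(2.2801 + 0.82500889) = 1.7621.
z* = 2.576, so margin of error = 2.576 × 1.7621 = 4.5392.
Difference in means = 57.6 − 70.9 = -13.3000.
-13.3000 ± 4.5392 → (-17.84, -8.76).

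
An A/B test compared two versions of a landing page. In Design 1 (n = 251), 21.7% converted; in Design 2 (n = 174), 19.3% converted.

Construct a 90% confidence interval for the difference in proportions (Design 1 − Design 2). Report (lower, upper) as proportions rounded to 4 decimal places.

SE₁ = √(p̂₁(1−p̂₁)/n₁) = √(0.2170·0.7830/251) = 0.02602; SE₂ = √(0.1930·0.8070/174) = 0.02992.
Independent samples: SE of the difference = √(SE₁² + SE₂²) = √(0.0006770404 + 0.0008952064) = 0.03965.
z* for 90% confidence is 1.645, so the margin of error is 1.645 × 0.03965 = 0.06522.
Point estimate p̂₁ − p̂₂ = 0.2170 − 0.1930 = 0.0240.
0.0240 ± 0.06522 → (-0.0412, 0.0892).

(-0.0412, 0.0892)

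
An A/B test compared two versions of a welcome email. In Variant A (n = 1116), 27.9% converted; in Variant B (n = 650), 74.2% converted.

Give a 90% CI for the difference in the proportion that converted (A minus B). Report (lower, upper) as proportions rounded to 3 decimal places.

(-0.499, -0.427)

The two standard errors are √(0.2790×0.7210/1116) = 0.01343 and √(0.7420×0.2580/650) = 0.01716.
Because the samples are independent, SE_diff = √(0.01343² + 0.01716²) = 0.02179.
Using z* = 1.645 for 90%, ME = 1.645 × 0.02179 = 0.03584.
p̂₁ − p̂₂ = -0.4630; interval -0.4630 ± 0.03584 gives (-0.499, -0.427).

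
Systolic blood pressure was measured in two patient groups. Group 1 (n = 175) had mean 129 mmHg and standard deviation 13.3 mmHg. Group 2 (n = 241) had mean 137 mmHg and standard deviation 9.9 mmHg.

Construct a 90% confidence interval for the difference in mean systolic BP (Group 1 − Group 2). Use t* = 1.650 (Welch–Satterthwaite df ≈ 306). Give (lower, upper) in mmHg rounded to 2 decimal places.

(-9.96, -6.04)

Per-group SEs: s₁/√n₁ = 13.3/√175 = 1.0054, s₂/√n₂ = 9.9/√241 = 0.6377.
Unpooled SE of the difference: √(1.01082916 + 0.40666129) = 1.1906.
Margin of error = t* · SE = 1.650 × 1.1906 = 1.9645.
x̄₁ − x̄₂ = 129 − 137 = -8.0000.
CI: -8.0000 ± 1.9645 = (-9.96, -6.04).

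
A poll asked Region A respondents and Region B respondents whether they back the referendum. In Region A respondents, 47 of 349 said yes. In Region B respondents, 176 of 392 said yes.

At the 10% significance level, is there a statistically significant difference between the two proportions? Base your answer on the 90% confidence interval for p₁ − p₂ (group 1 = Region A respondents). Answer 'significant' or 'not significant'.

p̂₁ = 47/349 = 0.1347 and p̂₂ = 176/392 = 0.4490.
SE₁ = √(p̂₁(1−p̂₁)/n₁) = √(0.1347·0.8653/349) = 0.01827; SE₂ = √(0.4490·0.5510/392) = 0.02512.
Independent samples: SE of the difference = √(SE₁² + SE₂²) = √(0.0003337929 + 0.0006310144) = 0.03106.
z* for 90% confidence is 1.645, so the margin of error is 1.645 × 0.03106 = 0.05109.
Point estimate p̂₁ − p̂₂ = 0.1347 − 0.4490 = -0.3143.
-0.3143 ± 0.05109 → (-0.36539, -0.26321).
The interval (-0.36539, -0.26321) does not contain 0, so the difference is significant.

significant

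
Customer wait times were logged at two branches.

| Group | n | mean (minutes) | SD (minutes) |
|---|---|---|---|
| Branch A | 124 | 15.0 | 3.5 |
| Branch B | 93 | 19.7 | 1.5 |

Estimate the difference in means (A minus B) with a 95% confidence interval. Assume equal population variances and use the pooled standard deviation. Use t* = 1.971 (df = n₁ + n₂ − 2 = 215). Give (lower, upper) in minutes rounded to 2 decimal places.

(-5.46, -3.94)

Pooled variance s_p² = [123·3.5² + 92·1.5²] / (124+93−2) = 7.9709, so s_p = 2.8233.
SE_diff = s_p·√(1/n₁ + 1/n₂) = 2.8233·√(1/124 + 1/93) = 0.3873.
t* = 1.971; margin = 1.971 × 0.3873 = 0.7634.
Difference = 15.0 − 19.7 = -4.7000.
-4.7000 ± 0.7634 → (-5.46, -3.94).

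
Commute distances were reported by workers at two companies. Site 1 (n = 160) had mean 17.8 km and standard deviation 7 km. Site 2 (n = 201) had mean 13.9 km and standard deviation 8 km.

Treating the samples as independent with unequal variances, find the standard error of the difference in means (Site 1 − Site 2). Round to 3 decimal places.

SE₁ = s₁/√n₁ = 7/√160 = 0.5534; SE₂ = 8/√201 = 0.5643.
Independent samples, unequal variances: SE_diff = √(SE₁² + SE₂²) = √(0.30625156 + 0.31843449) = 0.7904.

0.790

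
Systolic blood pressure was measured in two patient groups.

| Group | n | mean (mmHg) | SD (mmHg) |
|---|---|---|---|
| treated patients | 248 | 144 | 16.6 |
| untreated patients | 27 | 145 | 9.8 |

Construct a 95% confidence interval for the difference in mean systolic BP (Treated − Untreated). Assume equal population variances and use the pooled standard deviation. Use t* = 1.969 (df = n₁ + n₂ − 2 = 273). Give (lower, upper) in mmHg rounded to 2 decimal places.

(-7.42, 5.42)

Pooled variance s_p² = [247·16.6² + 26·9.8²] / (248+27−2) = 258.4629, so s_p = 16.0768.
SE_diff = s_p·√(1/n₁ + 1/n₂) = 16.0768·√(1/248 + 1/27) = 3.2581.
t* = 1.969; margin = 1.969 × 3.2581 = 6.4152.
Difference = 144 − 145 = -1.0000.
-1.0000 ± 6.4152 → (-7.42, 5.42).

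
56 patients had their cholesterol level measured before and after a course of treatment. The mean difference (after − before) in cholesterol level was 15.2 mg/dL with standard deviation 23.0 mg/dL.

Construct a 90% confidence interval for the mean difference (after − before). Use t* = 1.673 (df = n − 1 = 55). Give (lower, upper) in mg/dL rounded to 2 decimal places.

Paired design: SE = s_d/√n = 23.0/√56 = 3.0735.
t* = 1.673; margin of error = 1.673 × 3.0735 = 5.1420.
15.2 ± 5.1420 → (10.06, 20.34).

(10.06, 20.34)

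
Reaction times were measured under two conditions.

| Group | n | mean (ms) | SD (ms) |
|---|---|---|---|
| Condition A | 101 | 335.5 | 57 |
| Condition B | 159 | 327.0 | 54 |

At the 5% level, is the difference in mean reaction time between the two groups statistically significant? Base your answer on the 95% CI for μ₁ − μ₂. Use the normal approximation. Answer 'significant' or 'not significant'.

SE₁ = s₁/√n₁ = 57/√101 = 5.6717; SE₂ = 54/√159 = 4.2825.
Independent samples, unequal variances: SE_diff = √(SE₁² + SE₂²) = √(32.16818089 + 18.33980625) = 7.1069.
z* = 1.960, so margin of error = 1.960 × 7.1069 = 13.9295.
Difference in means = 335.5 − 327.0 = 8.5000.
8.5000 ± 13.9295 → (-5.4295, 22.4295).
The interval (-5.4295, 22.4295) contains 0, so the difference is not significant.

not significant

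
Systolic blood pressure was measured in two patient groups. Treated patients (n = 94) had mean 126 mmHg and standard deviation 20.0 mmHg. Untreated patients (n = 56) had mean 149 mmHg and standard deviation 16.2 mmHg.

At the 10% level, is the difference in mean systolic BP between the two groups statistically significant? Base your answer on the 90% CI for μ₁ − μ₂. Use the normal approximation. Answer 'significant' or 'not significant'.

significant

Per-group SEs: s₁/√n₁ = 20.0/√94 = 2.0628, s₂/√n₂ = 16.2/√56 = 2.1648.
Unpooled SE of the difference: √(4.25514384 + 4.68635904) = 2.9902.
Margin of error = z* · SE = 1.645 × 2.9902 = 4.9189.
x̄₁ − x̄₂ = 126 − 149 = -23.0000.
CI: -23.0000 ± 4.9189 = (-27.9189, -18.0811).
The interval (-27.9189, -18.0811) does not contain 0, so the difference is significant.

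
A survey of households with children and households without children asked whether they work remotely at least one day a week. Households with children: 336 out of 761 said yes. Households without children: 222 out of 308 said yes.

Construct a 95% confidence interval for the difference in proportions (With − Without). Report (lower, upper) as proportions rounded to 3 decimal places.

Sample proportions: 336/761 = 0.4415, 222/308 = 0.7208.
Each SE is √(p̂(1−p̂)/n): √(0.4415·0.5585/761) = 0.01800 and √(0.7208·0.2792/308) = 0.02556.
SE(p̂₁ − p̂₂) = √(SE₁² + SE₂²) = √(0.000324 + 0.0006533136) = 0.03126, since the two samples are independent.
At 95% confidence z* = 1.960; margin = 1.960 × 0.03126 = 0.06127.
The difference is 0.4415 − 0.7208 = -0.2793, so the interval is -0.2793 ± 0.06127 = (-0.341, -0.218).

(-0.341, -0.218)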